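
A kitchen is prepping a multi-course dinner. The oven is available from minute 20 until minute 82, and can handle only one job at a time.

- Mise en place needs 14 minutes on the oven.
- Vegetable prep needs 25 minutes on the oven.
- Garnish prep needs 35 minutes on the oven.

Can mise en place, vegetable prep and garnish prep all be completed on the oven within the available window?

No

The oven window is 82 − 20 = 62 minutes.
Running back to back, the jobs need 14 + 25 + 35 = 74 minutes on the oven.
Since 74 > 62, they cannot all fit.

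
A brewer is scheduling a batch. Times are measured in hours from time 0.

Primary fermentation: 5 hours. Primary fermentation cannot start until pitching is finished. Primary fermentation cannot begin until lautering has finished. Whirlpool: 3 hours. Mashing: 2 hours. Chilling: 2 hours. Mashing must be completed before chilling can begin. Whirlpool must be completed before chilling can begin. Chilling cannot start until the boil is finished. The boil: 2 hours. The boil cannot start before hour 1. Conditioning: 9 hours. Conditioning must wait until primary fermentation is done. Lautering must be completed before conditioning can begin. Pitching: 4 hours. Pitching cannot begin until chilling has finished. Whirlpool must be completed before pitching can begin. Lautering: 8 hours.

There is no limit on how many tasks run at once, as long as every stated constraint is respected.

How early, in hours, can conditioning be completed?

Whirlpool has no prerequisites, so it starts at hour 0 and finishes at hour 3.
The boil cannot begin until its own release at hour 1. It runs from hour 1 to 1 + 2 = hour 3.
Lautering has no prerequisites, so it starts at hour 0 and finishes at hour 8.
Mashing can start immediately at hour 0; it finishes at hour 2.
Chilling cannot start until mashing (finishes hour 2); whirlpool (finishes hour 3); the boil (finishes hour 3). The controlling bound is hour 3, so chilling finishes at 3 + 2 = hour 5.
Pitching needs all of chilling (finishes hour 5); whirlpool (finishes hour 3). That puts its earliest start at hour 5; it finishes at 5 + 4 = hour 9.
For primary fermentation: pitching (finishes hour 9); lautering (finishes hour 8). Taking the maximum gives a start of hour 9, and it finishes at 9 + 5 = hour 14.
Conditioning cannot start until primary fermentation (finishes hour 14); lautering (finishes hour 8). The controlling bound is hour 14, so conditioning finishes at 14 + 9 = hour 23.

23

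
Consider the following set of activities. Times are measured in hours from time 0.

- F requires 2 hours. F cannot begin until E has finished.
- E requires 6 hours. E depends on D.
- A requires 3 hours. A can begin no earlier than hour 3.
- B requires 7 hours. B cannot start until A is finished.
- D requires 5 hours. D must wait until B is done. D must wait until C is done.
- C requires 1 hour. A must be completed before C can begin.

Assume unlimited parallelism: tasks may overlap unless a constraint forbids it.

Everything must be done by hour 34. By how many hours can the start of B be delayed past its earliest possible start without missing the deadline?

A cannot begin until its own release at hour 3. It runs from hour 3 to 3 + 3 = hour 6.
B waits on A (finishes hour 6), so it starts at hour 6 and finishes at 6 + 7 = hour 13.

Working backward from the deadline:
Nothing follows F; the deadline of hour 34 is its only limit. It must start by 34 − 2 = hour 32.
E has to be done before F (must start by hour 32). That means finishing by hour 32, i.e. starting by 32 − 6 = hour 26.
D feeds into E (must start by hour 26); so D must finish by hour 26 and therefore start by hour 21.
B has to be done before D (must start by hour 21). That means finishing by hour 21, i.e. starting by 21 − 7 = hour 14.
So B can start as early as hour 6 and as late as hour 14, giving 14 − 6 = 8 hours of slack.

8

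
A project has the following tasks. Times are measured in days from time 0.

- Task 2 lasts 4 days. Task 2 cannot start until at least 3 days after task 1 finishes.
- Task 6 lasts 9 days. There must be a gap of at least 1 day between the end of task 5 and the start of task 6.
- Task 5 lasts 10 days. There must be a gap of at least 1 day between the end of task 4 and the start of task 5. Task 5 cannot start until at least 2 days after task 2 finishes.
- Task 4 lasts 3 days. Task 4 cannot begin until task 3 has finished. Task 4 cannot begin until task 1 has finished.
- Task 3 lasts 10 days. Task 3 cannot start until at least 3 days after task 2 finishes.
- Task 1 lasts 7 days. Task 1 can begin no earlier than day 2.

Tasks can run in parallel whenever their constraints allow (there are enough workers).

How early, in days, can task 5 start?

33

Task 1 cannot begin until its own release at day 2. It runs from day 2 to 2 + 7 = day 9.
After task 1 (finishes day 9, plus 3-day gap → day 12), task 2 can start at day 12 and finishes at day 16.
Task 3 cannot begin until task 2 (finishes day 16, plus 3-day gap → day 19). It runs from day 19 to 19 + 10 = day 29.
Task 4 needs all of task 3 (finishes day 29); task 1 (finishes day 9). That puts its earliest start at day 29; it finishes at 29 + 3 = day 32.
Task 5 waits on task 4 (finishes day 32, plus 1-day gap → day 33); task 2 (finishes day 16, plus 2-day gap → day 18). The latest of these is day 33, which is the earliest task 5 can start.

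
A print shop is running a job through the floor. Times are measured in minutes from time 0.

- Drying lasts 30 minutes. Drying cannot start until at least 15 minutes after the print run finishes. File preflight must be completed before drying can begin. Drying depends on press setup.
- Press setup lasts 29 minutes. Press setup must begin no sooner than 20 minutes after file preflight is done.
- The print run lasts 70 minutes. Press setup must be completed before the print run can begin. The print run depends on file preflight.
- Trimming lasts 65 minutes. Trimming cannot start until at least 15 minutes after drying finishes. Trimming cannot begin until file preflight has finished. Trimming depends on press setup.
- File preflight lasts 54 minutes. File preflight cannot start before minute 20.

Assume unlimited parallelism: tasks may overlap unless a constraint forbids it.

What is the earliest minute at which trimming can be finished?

File preflight cannot begin until its own release at minute 20. It runs from minute 20 to 20 + 54 = minute 74.
After file preflight (finishes minute 74, plus 20-minute gap → minute 94), press setup can start at minute 94 and finishes at minute 123.
The print run has to wait for press setup (finishes minute 123); file preflight (finishes minute 74). The latest of these is minute 123, so the print run runs minute 123 to 123 + 70 = minute 193.
For drying: the print run (finishes minute 193, plus 15-minute gap → minute 208); file preflight (finishes minute 74); press setup (finishes minute 123). Taking the maximum gives a start of minute 208, and it finishes at 208 + 30 = minute 238.
Trimming has to wait for drying (finishes minute 238, plus 15-minute gap → minute 253); file preflight (finishes minute 74); press setup (finishes minute 123). The latest of these is minute 253, so trimming runs minute 253 to 253 + 65 = minute 318.

318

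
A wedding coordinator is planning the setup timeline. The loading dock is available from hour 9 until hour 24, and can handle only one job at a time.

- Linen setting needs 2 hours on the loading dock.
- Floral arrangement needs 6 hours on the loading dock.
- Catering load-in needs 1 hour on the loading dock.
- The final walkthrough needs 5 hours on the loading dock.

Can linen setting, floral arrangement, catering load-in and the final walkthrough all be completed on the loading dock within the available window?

The loading dock window is 24 − 9 = 15 hours.
Running back to back, the jobs need 2 + 6 + 1 + 5 = 14 hours on the loading dock.
Since 14 ≤ 15, they fit within the window.

Yes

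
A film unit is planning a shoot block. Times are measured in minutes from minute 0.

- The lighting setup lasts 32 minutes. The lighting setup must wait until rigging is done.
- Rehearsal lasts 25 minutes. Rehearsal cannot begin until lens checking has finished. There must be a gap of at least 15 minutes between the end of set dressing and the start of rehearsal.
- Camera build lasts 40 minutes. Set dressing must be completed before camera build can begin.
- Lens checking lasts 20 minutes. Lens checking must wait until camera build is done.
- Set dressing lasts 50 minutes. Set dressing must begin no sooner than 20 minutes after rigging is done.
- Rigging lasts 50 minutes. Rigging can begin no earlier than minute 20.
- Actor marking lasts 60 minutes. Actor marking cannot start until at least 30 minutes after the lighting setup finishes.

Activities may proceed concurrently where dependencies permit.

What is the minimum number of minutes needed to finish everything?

225

Rigging waits on its own release at minute 20, so it starts at minute 20 and finishes at 20 + 50 = minute 70.
The lighting setup cannot begin until rigging (finishes minute 70). It runs from minute 70 to 70 + 32 = minute 102.
After the lighting setup (finishes minute 102, plus 30-minute gap → minute 132), actor marking can start at minute 132 and finishes at minute 192.
Set dressing waits on rigging (finishes minute 70, plus 20-minute gap → minute 90), so it starts at minute 90 and finishes at 90 + 50 = minute 140.
Camera build cannot begin until set dressing (finishes minute 140). It runs from minute 140 to 140 + 40 = minute 180.
Lens checking cannot begin until camera build (finishes minute 180). It runs from minute 180 to 180 + 20 = minute 200.
Rehearsal cannot start until lens checking (finishes minute 200); set dressing (finishes minute 140, plus 15-minute gap → minute 155). The controlling bound is minute 200, so rehearsal finishes at 200 + 25 = minute 225.
All tasks are finished once the last one completes. Finish times: Rigging at 70, Set dressing at 140, The lighting setup at 102, Camera build at 180, Lens checking at 200, Actor marking at 192, Rehearsal at 225. The latest is minute 225.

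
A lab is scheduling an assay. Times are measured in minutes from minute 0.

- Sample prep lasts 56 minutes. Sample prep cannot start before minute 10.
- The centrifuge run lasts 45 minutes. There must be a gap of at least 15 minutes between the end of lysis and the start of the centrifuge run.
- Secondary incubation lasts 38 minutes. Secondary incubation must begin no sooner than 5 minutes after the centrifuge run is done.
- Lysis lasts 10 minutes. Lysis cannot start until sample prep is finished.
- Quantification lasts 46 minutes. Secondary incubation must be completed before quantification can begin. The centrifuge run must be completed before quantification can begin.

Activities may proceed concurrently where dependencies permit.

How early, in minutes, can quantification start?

Sample prep waits on its own release at minute 10, so it starts at minute 10 and finishes at 10 + 56 = minute 66.
Lysis cannot begin until sample prep (finishes minute 66). It runs from minute 66 to 66 + 10 = minute 76.
After lysis (finishes minute 76, plus 15-minute gap → minute 91), the centrifuge run can start at minute 91 and finishes at minute 136.
After the centrifuge run (finishes minute 136, plus 5-minute gap → minute 141), secondary incubation can start at minute 141 and finishes at minute 179.
Quantification waits on secondary incubation (finishes minute 179); the centrifuge run (finishes minute 136). The latest of these is minute 179, which is the earliest quantification can start.

179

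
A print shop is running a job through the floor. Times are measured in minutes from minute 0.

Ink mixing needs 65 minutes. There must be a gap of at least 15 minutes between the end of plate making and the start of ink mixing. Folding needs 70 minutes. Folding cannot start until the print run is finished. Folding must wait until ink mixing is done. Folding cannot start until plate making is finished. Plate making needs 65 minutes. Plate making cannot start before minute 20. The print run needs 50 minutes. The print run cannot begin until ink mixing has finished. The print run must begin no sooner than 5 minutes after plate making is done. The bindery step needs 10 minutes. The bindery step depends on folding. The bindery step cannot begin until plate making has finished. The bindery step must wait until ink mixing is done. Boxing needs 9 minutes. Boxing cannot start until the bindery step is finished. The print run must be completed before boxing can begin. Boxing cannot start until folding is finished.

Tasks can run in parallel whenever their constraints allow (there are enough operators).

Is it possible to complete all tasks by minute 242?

No

After its own release at minute 20, plate making can start at minute 20 and finishes at minute 85.
Ink mixing waits on plate making (finishes minute 85, plus 15-minute gap → minute 100), so it starts at minute 100 and finishes at 100 + 65 = minute 165.
For the print run: ink mixing (finishes minute 165); plate making (finishes minute 85, plus 5-minute gap → minute 90). Taking the maximum gives a start of minute 165, and it finishes at 165 + 50 = minute 215.
For folding: the print run (finishes minute 215); ink mixing (finishes minute 165); plate making (finishes minute 85). Taking the maximum gives a start of minute 215, and it finishes at 215 + 70 = minute 285.
The bindery step cannot start until folding (finishes minute 285); plate making (finishes minute 85); ink mixing (finishes minute 165). The controlling bound is minute 285, so the bindery step finishes at 285 + 10 = minute 295.
Boxing has to wait for the bindery step (finishes minute 295); the print run (finishes minute 215); folding (finishes minute 285). The latest of these is minute 295, so boxing runs minute 295 to 295 + 9 = minute 304.
The earliest everything can be done is minute 304, which is after the deadline of 242, so it is not possible.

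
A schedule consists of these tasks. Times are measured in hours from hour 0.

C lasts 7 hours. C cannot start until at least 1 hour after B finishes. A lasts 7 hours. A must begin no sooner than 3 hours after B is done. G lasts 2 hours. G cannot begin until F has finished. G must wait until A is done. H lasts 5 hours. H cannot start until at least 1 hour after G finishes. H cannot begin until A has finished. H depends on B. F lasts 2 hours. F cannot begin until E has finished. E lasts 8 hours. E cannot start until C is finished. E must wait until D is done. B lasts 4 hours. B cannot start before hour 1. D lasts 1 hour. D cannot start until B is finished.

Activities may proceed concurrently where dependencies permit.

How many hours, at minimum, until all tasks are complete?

31

B waits on its own release at hour 1, so it starts at hour 1 and finishes at 1 + 4 = hour 5.
After B (finishes hour 5), D can start at hour 5 and finishes at hour 6.
C cannot begin until B (finishes hour 5, plus 1-hour gap → hour 6). It runs from hour 6 to 6 + 7 = hour 13.
E cannot start until C (finishes hour 13); D (finishes hour 6). The controlling bound is hour 13, so E finishes at 13 + 8 = hour 21.
After E (finishes hour 21), F can start at hour 21 and finishes at hour 23.
A cannot begin until B (finishes hour 5, plus 3-hour gap → hour 8). It runs from hour 8 to 8 + 7 = hour 15.
G has to wait for F (finishes hour 23); A (finishes hour 15). The latest of these is hour 23, so G runs hour 23 to 23 + 2 = hour 25.
For H: G (finishes hour 25, plus 1-hour gap → hour 26); A (finishes hour 15); B (finishes hour 5). Taking the maximum gives a start of hour 26, and it finishes at 26 + 5 = hour 31.
All tasks are finished once the last one completes. Finish times: A at 15, B at 5, C at 13, D at 6, E at 21, F at 23, G at 25, H at 31. The latest is hour 31.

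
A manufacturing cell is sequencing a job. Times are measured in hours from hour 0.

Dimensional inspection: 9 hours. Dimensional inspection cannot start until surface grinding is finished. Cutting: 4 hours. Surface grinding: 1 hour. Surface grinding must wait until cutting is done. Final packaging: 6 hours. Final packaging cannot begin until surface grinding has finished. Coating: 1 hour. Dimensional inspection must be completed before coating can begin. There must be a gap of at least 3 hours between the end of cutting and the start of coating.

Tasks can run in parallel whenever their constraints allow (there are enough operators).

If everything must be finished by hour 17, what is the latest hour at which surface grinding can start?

Coating has no dependents, so it just needs to finish by hour 17. Starting by 17 − 1 = hour 16 achieves that.
Since coating (must start by hour 16) depends on it, dimensional inspection must finish by hour 16. Backing off its 9-hour duration gives a latest start of hour 7.
Final packaging must finish by hour 17; it takes 6 hours, so it must start by 17 − 6 = hour 11.
Surface grinding must finish in time for dimensional inspection (must start by hour 7); final packaging (must start by hour 11). The tightest is hour 7, so surface grinding must start by 7 − 1 = hour 6.

6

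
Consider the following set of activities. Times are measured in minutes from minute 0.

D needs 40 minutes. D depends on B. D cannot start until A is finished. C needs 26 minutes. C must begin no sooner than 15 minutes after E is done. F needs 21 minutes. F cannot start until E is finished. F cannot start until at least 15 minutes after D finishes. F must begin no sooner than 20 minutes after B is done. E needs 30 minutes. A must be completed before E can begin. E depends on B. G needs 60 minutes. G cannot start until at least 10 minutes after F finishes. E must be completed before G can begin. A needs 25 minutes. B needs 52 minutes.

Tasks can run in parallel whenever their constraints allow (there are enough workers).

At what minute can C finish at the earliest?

B can start immediately at minute 0; it finishes at minute 52.
A can start immediately at minute 0; it finishes at minute 25.
E cannot start until A (finishes minute 25); B (finishes minute 52). The controlling bound is minute 52, so E finishes at 52 + 30 = minute 82.
C waits on E (finishes minute 82, plus 15-minute gap → minute 97), so it starts at minute 97 and finishes at 97 + 26 = minute 123.

123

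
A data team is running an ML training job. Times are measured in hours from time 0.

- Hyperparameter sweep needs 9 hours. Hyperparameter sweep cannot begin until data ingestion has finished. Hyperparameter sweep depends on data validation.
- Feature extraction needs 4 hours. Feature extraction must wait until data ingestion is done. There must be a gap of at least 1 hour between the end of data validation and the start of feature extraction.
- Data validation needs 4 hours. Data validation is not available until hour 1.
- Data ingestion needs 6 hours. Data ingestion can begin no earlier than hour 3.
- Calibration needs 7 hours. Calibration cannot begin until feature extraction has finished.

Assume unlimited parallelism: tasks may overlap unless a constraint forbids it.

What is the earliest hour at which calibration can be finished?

Data validation cannot begin until its own release at hour 1. It runs from hour 1 to 1 + 4 = hour 5.
After its own release at hour 3, data ingestion can start at hour 3 and finishes at hour 9.
Feature extraction needs all of data ingestion (finishes hour 9); data validation (finishes hour 5, plus 1-hour gap → hour 6). That puts its earliest start at hour 9; it finishes at 9 + 4 = hour 13.
Calibration waits on feature extraction (finishes hour 13), so it starts at hour 13 and finishes at 13 + 7 = hour 20.

20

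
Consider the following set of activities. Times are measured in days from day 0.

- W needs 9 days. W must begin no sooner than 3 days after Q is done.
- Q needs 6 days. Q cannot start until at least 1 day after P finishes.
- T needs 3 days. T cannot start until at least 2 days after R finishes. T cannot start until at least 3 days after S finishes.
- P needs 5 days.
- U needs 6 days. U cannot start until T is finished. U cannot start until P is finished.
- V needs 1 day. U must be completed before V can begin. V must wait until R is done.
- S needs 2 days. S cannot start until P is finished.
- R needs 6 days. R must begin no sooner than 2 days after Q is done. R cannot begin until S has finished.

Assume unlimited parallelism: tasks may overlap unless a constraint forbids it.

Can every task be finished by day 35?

Nothing blocks P, so it runs from day 0 to day 5.
S cannot begin until P (finishes day 5). It runs from day 5 to 5 + 2 = day 7.
Q cannot begin until P (finishes day 5, plus 1-day gap → day 6). It runs from day 6 to 6 + 6 = day 12.
W waits on Q (finishes day 12, plus 3-day gap → day 15), so it starts at day 15 and finishes at 15 + 9 = day 24.
R cannot start until Q (finishes day 12, plus 2-day gap → day 14); S (finishes day 7). The controlling bound is day 14, so R finishes at 14 + 6 = day 20.
T cannot start until R (finishes day 20, plus 2-day gap → day 22); S (finishes day 7, plus 3-day gap → day 10). The controlling bound is day 22, so T finishes at 22 + 3 = day 25.
U has to wait for T (finishes day 25); P (finishes day 5). The latest of these is day 25, so U runs day 25 to 25 + 6 = day 31.
V cannot start until U (finishes day 31); R (finishes day 20). The controlling bound is day 31, so V finishes at 31 + 1 = day 32.
Every task is finished by day 32, which is no later than the deadline of 35, so the schedule is feasible.

Yes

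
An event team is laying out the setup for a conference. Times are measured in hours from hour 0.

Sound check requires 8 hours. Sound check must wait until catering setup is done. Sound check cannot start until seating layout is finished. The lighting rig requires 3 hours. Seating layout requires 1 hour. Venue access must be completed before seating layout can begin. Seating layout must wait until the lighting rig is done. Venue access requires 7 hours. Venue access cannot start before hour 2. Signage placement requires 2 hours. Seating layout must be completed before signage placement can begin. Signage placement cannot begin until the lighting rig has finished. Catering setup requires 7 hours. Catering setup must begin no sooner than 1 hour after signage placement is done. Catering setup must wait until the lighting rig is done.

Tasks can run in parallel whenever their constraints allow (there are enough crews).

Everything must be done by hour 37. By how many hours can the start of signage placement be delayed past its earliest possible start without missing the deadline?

9

Nothing blocks the lighting rig, so it runs from hour 0 to hour 3.
Venue access cannot begin until its own release at hour 2. It runs from hour 2 to 2 + 7 = hour 9.
Seating layout cannot start until venue access (finishes hour 9); the lighting rig (finishes hour 3). The controlling bound is hour 9, so seating layout finishes at 9 + 1 = hour 10.
Signage placement has to wait for seating layout (finishes hour 10); the lighting rig (finishes hour 3). The latest of these is hour 10, so signage placement runs hour 10 to 10 + 2 = hour 12.

Working backward from the deadline:
Sound check has no dependents, so it just needs to finish by hour 37. Starting by 37 − 8 = hour 29 achieves that.
Catering setup must finish before sound check (must start by hour 29). With a 7-hour duration, catering setup must start by 29 − 7 = hour 22.
Signage placement must finish before catering setup (must start by hour 22, minus 1-hour gap → hour 21). With a 2-hour duration, signage placement must start by 21 − 2 = hour 19.
So signage placement can start as early as hour 10 and as late as hour 19, giving 19 − 10 = 9 hours of slack.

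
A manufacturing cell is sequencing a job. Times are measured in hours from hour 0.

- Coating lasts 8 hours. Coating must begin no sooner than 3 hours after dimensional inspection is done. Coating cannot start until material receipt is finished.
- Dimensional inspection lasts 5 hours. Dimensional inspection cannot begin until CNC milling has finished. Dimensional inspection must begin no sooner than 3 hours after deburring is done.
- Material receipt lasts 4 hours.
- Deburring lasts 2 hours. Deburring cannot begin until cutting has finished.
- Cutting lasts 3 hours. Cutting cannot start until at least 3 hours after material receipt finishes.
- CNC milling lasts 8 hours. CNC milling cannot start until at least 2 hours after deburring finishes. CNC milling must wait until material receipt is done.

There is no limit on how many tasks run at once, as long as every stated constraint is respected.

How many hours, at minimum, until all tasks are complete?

38

Material receipt can start immediately at hour 0; it finishes at hour 4.
After material receipt (finishes hour 4, plus 3-hour gap → hour 7), cutting can start at hour 7 and finishes at hour 10.
Deburring cannot begin until cutting (finishes hour 10). It runs from hour 10 to 10 + 2 = hour 12.
CNC milling has to wait for deburring (finishes hour 12, plus 2-hour gap → hour 14); material receipt (finishes hour 4). The latest of these is hour 14, so CNC milling runs hour 14 to 14 + 8 = hour 22.
Dimensional inspection has to wait for CNC milling (finishes hour 22); deburring (finishes hour 12, plus 3-hour gap → hour 15). The latest of these is hour 22, so dimensional inspection runs hour 22 to 22 + 5 = hour 27.
Coating has to wait for dimensional inspection (finishes hour 27, plus 3-hour gap → hour 30); material receipt (finishes hour 4). The latest of these is hour 30, so coating runs hour 30 to 30 + 8 = hour 38.
All tasks are finished once the last one completes. Finish times: Material receipt at 4, Cutting at 10, Deburring at 12, CNC milling at 22, Dimensional inspection at 27, Coating at 38. The latest is hour 38.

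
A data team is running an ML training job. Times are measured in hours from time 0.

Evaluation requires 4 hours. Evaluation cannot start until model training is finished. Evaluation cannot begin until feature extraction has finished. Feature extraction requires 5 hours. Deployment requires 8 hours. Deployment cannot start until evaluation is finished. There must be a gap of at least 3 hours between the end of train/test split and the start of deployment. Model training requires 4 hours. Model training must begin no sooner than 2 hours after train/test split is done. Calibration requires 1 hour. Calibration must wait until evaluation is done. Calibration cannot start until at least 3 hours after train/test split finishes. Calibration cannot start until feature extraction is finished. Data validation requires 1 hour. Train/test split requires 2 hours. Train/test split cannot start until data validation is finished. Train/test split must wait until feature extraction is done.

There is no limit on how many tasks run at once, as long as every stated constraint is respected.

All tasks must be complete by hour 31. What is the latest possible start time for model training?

15

Calibration must finish by hour 31; it takes 1 hour, so it must start by 31 − 1 = hour 30.
Deployment has no dependents, so it just needs to finish by hour 31. Starting by 31 − 8 = hour 23 achieves that.
Evaluation feeds calibration (must start by hour 30); deployment (must start by hour 23). Taking the minimum, evaluation must finish by hour 23 and start by 23 − 4 = hour 19.
Since evaluation (must start by hour 19) depends on it, model training must finish by hour 19. Backing off its 4-hour duration gives a latest start of hour 15.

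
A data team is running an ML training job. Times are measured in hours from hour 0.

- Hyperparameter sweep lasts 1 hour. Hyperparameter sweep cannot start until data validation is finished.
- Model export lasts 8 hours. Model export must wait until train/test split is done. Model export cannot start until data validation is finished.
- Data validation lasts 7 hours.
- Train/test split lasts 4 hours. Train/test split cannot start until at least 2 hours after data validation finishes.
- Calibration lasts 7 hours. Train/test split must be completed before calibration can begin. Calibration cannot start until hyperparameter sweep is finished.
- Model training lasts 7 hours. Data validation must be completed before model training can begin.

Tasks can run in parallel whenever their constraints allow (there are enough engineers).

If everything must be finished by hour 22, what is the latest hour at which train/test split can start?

10

Nothing follows calibration; the deadline of hour 22 is its only limit. It must start by 22 − 7 = hour 15.
Model export has no dependents, so it just needs to finish by hour 22. Starting by 22 − 8 = hour 14 achieves that.
For train/test split: calibration (must start by hour 15); model export (must start by hour 14). The most restrictive is hour 14; with a 4-hour duration, train/test split must start by hour 10.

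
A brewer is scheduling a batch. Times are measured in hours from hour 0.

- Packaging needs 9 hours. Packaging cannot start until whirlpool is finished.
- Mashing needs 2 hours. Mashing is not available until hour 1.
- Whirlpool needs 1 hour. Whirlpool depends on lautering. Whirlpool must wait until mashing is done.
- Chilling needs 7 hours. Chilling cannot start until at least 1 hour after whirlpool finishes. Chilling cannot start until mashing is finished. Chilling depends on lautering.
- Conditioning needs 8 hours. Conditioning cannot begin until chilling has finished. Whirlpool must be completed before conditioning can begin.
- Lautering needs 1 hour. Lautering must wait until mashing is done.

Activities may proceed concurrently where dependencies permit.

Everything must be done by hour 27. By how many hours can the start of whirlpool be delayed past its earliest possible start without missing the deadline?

6

After its own release at hour 1, mashing can start at hour 1 and finishes at hour 3.
Lautering cannot begin until mashing (finishes hour 3). It runs from hour 3 to 3 + 1 = hour 4.
Whirlpool needs all of lautering (finishes hour 4); mashing (finishes hour 3). That puts its earliest start at hour 4; it finishes at 4 + 1 = hour 5.

Working backward from the deadline:
Conditioning has no dependents, so it just needs to finish by hour 27. Starting by 27 − 8 = hour 19 achieves that.
Chilling must finish before conditioning (must start by hour 19). With a 7-hour duration, chilling must start by 19 − 7 = hour 12.
To finish by hour 27, packaging (duration 9) must start no later than hour 18.
Whirlpool has several dependents: chilling (must start by hour 12, minus 1-hour gap → hour 11); conditioning (must start by hour 19); packaging (must start by hour 18). The earliest of those limits is hour 11, so whirlpool must start by 11 − 1 = hour 10.
So whirlpool can start as early as hour 4 and as late as hour 10, giving 10 − 4 = 6 hours of slack.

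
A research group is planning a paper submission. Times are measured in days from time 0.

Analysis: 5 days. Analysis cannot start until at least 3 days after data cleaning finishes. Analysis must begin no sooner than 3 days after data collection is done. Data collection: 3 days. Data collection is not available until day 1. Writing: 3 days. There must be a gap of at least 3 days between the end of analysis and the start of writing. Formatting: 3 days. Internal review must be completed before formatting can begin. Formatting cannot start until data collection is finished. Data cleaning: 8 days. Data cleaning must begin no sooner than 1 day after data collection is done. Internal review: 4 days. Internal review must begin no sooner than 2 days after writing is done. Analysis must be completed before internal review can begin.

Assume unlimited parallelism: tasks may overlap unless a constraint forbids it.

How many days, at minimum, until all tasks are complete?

36

After its own release at day 1, data collection can start at day 1 and finishes at day 4.
Data cleaning cannot begin until data collection (finishes day 4, plus 1-day gap → day 5). It runs from day 5 to 5 + 8 = day 13.
Analysis cannot start until data cleaning (finishes day 13, plus 3-day gap → day 16); data collection (finishes day 4, plus 3-day gap → day 7). The controlling bound is day 16, so analysis finishes at 16 + 5 = day 21.
Writing waits on analysis (finishes day 21, plus 3-day gap → day 24), so it starts at day 24 and finishes at 24 + 3 = day 27.
Internal review cannot start until writing (finishes day 27, plus 2-day gap → day 29); analysis (finishes day 21). The controlling bound is day 29, so internal review finishes at 29 + 4 = day 33.
Formatting cannot start until internal review (finishes day 33); data collection (finishes day 4). The controlling bound is day 33, so formatting finishes at 33 + 3 = day 36.
All tasks are finished once the last one completes. Finish times: Data collection at 4, Data cleaning at 13, Analysis at 21, Writing at 27, Internal review at 33, Formatting at 36. The latest is day 36.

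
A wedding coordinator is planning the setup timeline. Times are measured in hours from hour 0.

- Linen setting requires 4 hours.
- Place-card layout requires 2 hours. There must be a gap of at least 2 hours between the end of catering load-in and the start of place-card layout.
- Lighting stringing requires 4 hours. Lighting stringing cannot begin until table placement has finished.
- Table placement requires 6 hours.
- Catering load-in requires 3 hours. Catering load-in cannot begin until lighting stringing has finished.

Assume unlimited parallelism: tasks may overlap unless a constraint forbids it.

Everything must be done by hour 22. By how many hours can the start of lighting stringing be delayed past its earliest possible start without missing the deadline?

Nothing blocks table placement, so it runs from hour 0 to hour 6.
Lighting stringing waits on table placement (finishes hour 6), so it starts at hour 6 and finishes at 6 + 4 = hour 10.

Working backward from the deadline:
Nothing follows place-card layout; the deadline of hour 22 is its only limit. It must start by 22 − 2 = hour 20.
Catering load-in has to be done before place-card layout (must start by hour 20, minus 2-hour gap → hour 18). That means finishing by hour 18, i.e. starting by 18 − 3 = hour 15.
Since catering load-in (must start by hour 15) depends on it, lighting stringing must finish by hour 15. Backing off its 4-hour duration gives a latest start of hour 11.
So lighting stringing can start as early as hour 6 and as late as hour 11, giving 11 − 6 = 5 hours of slack.

5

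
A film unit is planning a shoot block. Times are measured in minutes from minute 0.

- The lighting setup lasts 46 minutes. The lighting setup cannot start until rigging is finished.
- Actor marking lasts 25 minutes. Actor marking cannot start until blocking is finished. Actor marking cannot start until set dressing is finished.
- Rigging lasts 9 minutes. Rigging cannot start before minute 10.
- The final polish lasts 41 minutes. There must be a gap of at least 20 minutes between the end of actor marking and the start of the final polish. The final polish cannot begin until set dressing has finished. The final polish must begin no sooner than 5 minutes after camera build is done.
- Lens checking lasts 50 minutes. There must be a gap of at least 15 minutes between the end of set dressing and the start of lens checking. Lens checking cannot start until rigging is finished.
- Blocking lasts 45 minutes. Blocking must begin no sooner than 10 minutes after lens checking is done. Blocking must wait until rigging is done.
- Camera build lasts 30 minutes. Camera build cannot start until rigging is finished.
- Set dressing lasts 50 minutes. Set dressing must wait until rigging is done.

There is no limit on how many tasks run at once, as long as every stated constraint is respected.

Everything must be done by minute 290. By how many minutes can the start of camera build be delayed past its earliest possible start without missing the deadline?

Rigging cannot begin until its own release at minute 10. It runs from minute 10 to 10 + 9 = minute 19.
After rigging (finishes minute 19), camera build can start at minute 19 and finishes at minute 49.

Working backward from the deadline:
The final polish must finish by minute 290; it takes 41 minutes, so it must start by 290 − 41 = minute 249.
Camera build must finish before the final polish (must start by minute 249, minus 5-minute gap → minute 244). With a 30-minute duration, camera build must start by 244 − 30 = minute 214.
So camera build can start as early as minute 19 and as late as minute 214, giving 214 − 19 = 195 minutes of slack.

195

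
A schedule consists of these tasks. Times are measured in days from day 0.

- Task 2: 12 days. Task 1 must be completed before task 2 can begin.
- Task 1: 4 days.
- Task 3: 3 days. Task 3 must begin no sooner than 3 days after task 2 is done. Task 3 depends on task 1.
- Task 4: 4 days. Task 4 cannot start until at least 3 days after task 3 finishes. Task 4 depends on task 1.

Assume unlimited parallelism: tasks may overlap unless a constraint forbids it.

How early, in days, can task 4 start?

Nothing blocks task 1, so it runs from day 0 to day 4.
Task 2 cannot begin until task 1 (finishes day 4). It runs from day 4 to 4 + 12 = day 16.
For task 3: task 2 (finishes day 16, plus 3-day gap → day 19); task 1 (finishes day 4). Taking the maximum gives a start of day 19, and it finishes at 19 + 3 = day 22.
Task 4 waits on task 3 (finishes day 22, plus 3-day gap → day 25); task 1 (finishes day 4). The latest of these is day 25, which is the earliest task 4 can start.

25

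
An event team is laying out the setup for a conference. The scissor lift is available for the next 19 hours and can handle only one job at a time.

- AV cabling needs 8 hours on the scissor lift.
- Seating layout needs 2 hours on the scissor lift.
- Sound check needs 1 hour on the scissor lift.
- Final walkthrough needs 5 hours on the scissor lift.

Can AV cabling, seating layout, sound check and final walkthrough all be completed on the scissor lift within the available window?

Yes

Running back to back, the jobs need 8 + 2 + 1 + 5 = 16 hours on the scissor lift.
Since 16 ≤ 19, they fit within the window.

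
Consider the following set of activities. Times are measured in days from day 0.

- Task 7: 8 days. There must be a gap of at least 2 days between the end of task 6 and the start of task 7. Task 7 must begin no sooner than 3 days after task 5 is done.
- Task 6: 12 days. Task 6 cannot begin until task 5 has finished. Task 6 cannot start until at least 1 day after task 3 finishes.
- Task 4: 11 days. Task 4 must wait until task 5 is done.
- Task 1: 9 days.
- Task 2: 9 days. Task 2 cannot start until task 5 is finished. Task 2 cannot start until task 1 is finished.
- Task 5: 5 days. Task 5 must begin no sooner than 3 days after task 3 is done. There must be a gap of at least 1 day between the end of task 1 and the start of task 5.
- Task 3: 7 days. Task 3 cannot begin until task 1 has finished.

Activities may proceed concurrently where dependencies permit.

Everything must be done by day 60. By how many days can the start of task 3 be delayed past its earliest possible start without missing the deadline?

Task 1 can start immediately at day 0; it finishes at day 9.
Task 3 waits on task 1 (finishes day 9), so it starts at day 9 and finishes at 9 + 7 = day 16.

Working backward from the deadline:
To finish by day 60, task 2 (duration 9) must start no later than day 51.
Task 4 must finish by day 60; it takes 11 days, so it must start by 60 − 11 = day 49.
Nothing follows task 7; the deadline of day 60 is its only limit. It must start by 60 − 8 = day 52.
Task 6 has to be done before task 7 (must start by day 52, minus 2-day gap → day 50). That means finishing by day 50, i.e. starting by 50 − 12 = day 38.
Task 5 must finish in time for task 2 (must start by day 51); task 4 (must start by day 49); task 6 (must start by day 38); task 7 (must start by day 52, minus 3-day gap → day 49). The tightest is day 38, so task 5 must start by 38 − 5 = day 33.
Task 3 must finish in time for task 5 (must start by day 33, minus 3-day gap → day 30); task 6 (must start by day 38, minus 1-day gap → day 37). The tightest is day 30, so task 3 must start by 30 − 7 = day 23.
So task 3 can start as early as day 9 and as late as day 23, giving 23 − 9 = 14 days of slack.

14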